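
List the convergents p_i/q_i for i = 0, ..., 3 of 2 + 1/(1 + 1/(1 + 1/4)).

Using the convergent recurrence p_i = a_i*p_{i-1} + p_{i-2}, q_i = a_i*q_{i-1} + q_{i-2} with p_{-2}=0, p_{-1}=1, q_{-2}=1, q_{-1}=0:
  i=0: a_0=2, p_0 = 2*1 + 0 = 2, q_0 = 2*0 + 1 = 1.
  i=1: a_1=1, p_1 = 1*2 + 1 = 3, q_1 = 1*1 + 0 = 1.
  i=2: a_2=1, p_2 = 1*3 + 2 = 5, q_2 = 1*1 + 1 = 2.
  i=3: a_3=4, p_3 = 4*5 + 3 = 23, q_3 = 4*2 + 1 = 9.

2/1, 3/1, 5/2, 23/9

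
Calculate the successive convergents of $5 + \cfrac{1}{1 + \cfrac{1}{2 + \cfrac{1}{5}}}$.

5/1, 6/1, 17/3, 91/16

Using the convergent recurrence p_i = a_i*p_{i-1} + p_{i-2}, q_i = a_i*q_{i-1} + q_{i-2} with p_{-2}=0, p_{-1}=1, q_{-2}=1, q_{-1}=0:
  i=0: a_0=5, p_0 = 5*1 + 0 = 5, q_0 = 5*0 + 1 = 1.
  i=1: a_1=1, p_1 = 1*5 + 1 = 6, q_1 = 1*1 + 0 = 1.
  i=2: a_2=2, p_2 = 2*6 + 5 = 17, q_2 = 2*1 + 1 = 3.
  i=3: a_3=5, p_3 = 5*17 + 6 = 91, q_3 = 5*3 + 1 = 16.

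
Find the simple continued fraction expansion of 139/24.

Run the Euclidean algorithm on 139 and 24; the successive quotients are the partial quotients a_0, a_1, ... (each step inverts the fractional part left over by the previous one):
  139 = 5*24 + 19, so a_0 = 5.
  24 = 1*19 + 5, so a_1 = 1.
  19 = 3*5 + 4, so a_2 = 3.
  5 = 1*4 + 1, so a_3 = 1.
  4 = 4*1 + 0, so a_4 = 4.
The remainder reaches 0 after 5 divisions, so the expansion has 5 partial quotients, read off in order.

[5; 1, 3, 1, 4]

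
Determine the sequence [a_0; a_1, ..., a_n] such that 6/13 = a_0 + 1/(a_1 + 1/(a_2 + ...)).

[0; 2, 6]

Run the Euclidean algorithm on 6 and 13; the successive quotients are the partial quotients a_0, a_1, ... (each step inverts the fractional part left over by the previous one):
  6 = 0*13 + 6, so a_0 = 0.
  13 = 2*6 + 1, so a_1 = 2.
  6 = 6*1 + 0, so a_2 = 6.
The remainder reaches 0 after 3 divisions, so the expansion has 3 partial quotients, read off in order.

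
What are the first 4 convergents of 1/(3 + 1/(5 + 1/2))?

Using the convergent recurrence p_i = a_i*p_{i-1} + p_{i-2}, q_i = a_i*q_{i-1} + q_{i-2} with p_{-2}=0, p_{-1}=1, q_{-2}=1, q_{-1}=0:
  i=0: a_0=0, p_0 = 0*1 + 0 = 0, q_0 = 0*0 + 1 = 1.
  i=1: a_1=3, p_1 = 3*0 + 1 = 1, q_1 = 3*1 + 0 = 3.
  i=2: a_2=5, p_2 = 5*1 + 0 = 5, q_2 = 5*3 + 1 = 16.
  i=3: a_3=2, p_3 = 2*5 + 1 = 11, q_3 = 2*16 + 3 = 35.

0/1, 1/3, 5/16, 11/35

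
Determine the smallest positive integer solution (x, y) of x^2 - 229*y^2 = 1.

First expand sqrt(229) as a continued fraction. With x_i = (sqrt(229) + m_i)/d_i and (m_0, d_0) = (0, 1): a_0 = floor(sqrt(229)) = 15, since 15^2 = 225 <= 229 < 256 = 16^2.
Iterate m_{i+1} = d_i*a_i - m_i, d_{i+1} = (229 - m_{i+1}^2)/d_i, a_{i+1} = floor((a_0 + m_{i+1})/d_{i+1}):
  m_1 = 1*15 - 0 = 15, d_1 = (229 - 15^2)/1 = 4/1 = 4, a_1 = floor((15 + 15)/4) = 7.
  m_2 = 4*7 - 15 = 13, d_2 = (229 - 13^2)/4 = 60/4 = 15, a_2 = floor((15 + 13)/15) = 1.
  m_3 = 15*1 - 13 = 2, d_3 = (229 - 2^2)/15 = 225/15 = 15, a_3 = floor((15 + 2)/15) = 1.
  m_4 = 15*1 - 2 = 13, d_4 = (229 - 13^2)/15 = 60/15 = 4, a_4 = floor((15 + 13)/4) = 7.
  m_5 = 4*7 - 13 = 15, d_5 = (229 - 15^2)/4 = 4/4 = 1, a_5 = floor((15 + 15)/1) = 30.
  m_6 = 1*30 - 15 = 15, d_6 = (229 - 15^2)/1 = 4/1 = 4: (m_6, d_6) = (m_1, d_1) = (15, 4), so from here the quotients repeat a_1, ..., a_5; the period length is 5.
So sqrt(229) = [15; (7, 1, 1, 7, 30)] with period length k = 5.
k is odd, so (p_{k-1}, q_{k-1}) only solves x^2 - 229y^2 = -1 and the fundamental solution of x^2 - 229y^2 = 1 is (p_{2k-1}, q_{2k-1}) = (p_9, q_9); compute convergents through index 9, running through the period twice.
Convergents (p_i = a_i*p_{i-1} + p_{i-2}, q_i = a_i*q_{i-1} + q_{i-2} with p_{-2}=0, p_{-1}=1, q_{-2}=1, q_{-1}=0):
  i=0: a_0=15, p_0 = 15*1 + 0 = 15, q_0 = 15*0 + 1 = 1.
  i=1: a_1=7, p_1 = 7*15 + 1 = 106, q_1 = 7*1 + 0 = 7.
  i=2: a_2=1, p_2 = 1*106 + 15 = 121, q_2 = 1*7 + 1 = 8.
  i=3: a_3=1, p_3 = 1*121 + 106 = 227, q_3 = 1*8 + 7 = 15.
  i=4: a_4=7, p_4 = 7*227 + 121 = 1710, q_4 = 7*15 + 8 = 113.
  i=5: a_5=30, p_5 = 30*1710 + 227 = 51527, q_5 = 30*113 + 15 = 3405.
  i=6: a_6=7, p_6 = 7*51527 + 1710 = 362399, q_6 = 7*3405 + 113 = 23948.
  i=7: a_7=1, p_7 = 1*362399 + 51527 = 413926, q_7 = 1*23948 + 3405 = 27353.
  i=8: a_8=1, p_8 = 1*413926 + 362399 = 776325, q_8 = 1*27353 + 23948 = 51301.
  i=9: a_9=7, p_9 = 7*776325 + 413926 = 5848201, q_9 = 7*51301 + 27353 = 386460.
Indeed p_4^2 - 229*q_4^2 = 2924100 - 2924101 = -1, not +1.
Check: 5848201^2 - 229*386460^2 = 34201454936401 - 34201454936400 = 1, so (x, y) = (5848201, 386460) solves the equation, and by the theorem it is the least positive solution.

(x, y) = (5848201, 386460)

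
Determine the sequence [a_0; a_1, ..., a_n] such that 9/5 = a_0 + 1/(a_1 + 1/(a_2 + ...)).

[1; 1, 4]

Run the Euclidean algorithm on 9 and 5; the successive quotients are the partial quotients a_0, a_1, ... (each step inverts the fractional part left over by the previous one):
  9 = 1*5 + 4, so a_0 = 1.
  5 = 1*4 + 1, so a_1 = 1.
  4 = 4*1 + 0, so a_2 = 4.
The remainder reaches 0 after 3 divisions, so the expansion has 3 partial quotients, read off in order.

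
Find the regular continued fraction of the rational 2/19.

Run the Euclidean algorithm on 2 and 19; the successive quotients are the partial quotients a_0, a_1, ... (each step inverts the fractional part left over by the previous one):
  2 = 0*19 + 2, so a_0 = 0.
  19 = 9*2 + 1, so a_1 = 9.
  2 = 2*1 + 0, so a_2 = 2.
The remainder reaches 0 after 3 divisions, so the expansion has 3 partial quotients, read off in order.

[0; 9, 2]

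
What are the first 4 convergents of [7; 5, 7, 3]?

7/1, 36/5, 259/36, 813/113

Using the convergent recurrence p_i = a_i*p_{i-1} + p_{i-2}, q_i = a_i*q_{i-1} + q_{i-2} with p_{-2}=0, p_{-1}=1, q_{-2}=1, q_{-1}=0:
  i=0: a_0=7, p_0 = 7*1 + 0 = 7, q_0 = 7*0 + 1 = 1.
  i=1: a_1=5, p_1 = 5*7 + 1 = 36, q_1 = 5*1 + 0 = 5.
  i=2: a_2=7, p_2 = 7*36 + 7 = 259, q_2 = 7*5 + 1 = 36.
  i=3: a_3=3, p_3 = 3*259 + 36 = 813, q_3 = 3*36 + 5 = 113.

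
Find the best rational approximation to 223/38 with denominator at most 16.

Expand x = 223/38 as a continued fraction with the Euclidean algorithm:
  223 = 5*38 + 33, so a_0 = 5.
  38 = 1*33 + 5, so a_1 = 1.
  33 = 6*5 + 3, so a_2 = 6.
  5 = 1*3 + 2, so a_3 = 1.
  3 = 1*2 + 1, so a_4 = 1.
  2 = 2*1 + 0, so a_5 = 2.
so x = [5; 1, 6, 1, 1, 2].
Convergents (p_i = a_i*p_{i-1} + p_{i-2}, q_i = a_i*q_{i-1} + q_{i-2} with p_{-2}=0, p_{-1}=1, q_{-2}=1, q_{-1}=0), until the denominator exceeds 16:
  i=0: a_0=5, p_0 = 5*1 + 0 = 5, q_0 = 5*0 + 1 = 1.
  i=1: a_1=1, p_1 = 1*5 + 1 = 6, q_1 = 1*1 + 0 = 1.
  i=2: a_2=6, p_2 = 6*6 + 5 = 41, q_2 = 6*1 + 1 = 7.
  i=3: a_3=1, p_3 = 1*41 + 6 = 47, q_3 = 1*7 + 1 = 8.
  i=4: a_4=1, p_4 = 1*47 + 41 = 88, q_4 = 1*8 + 7 = 15.
  i=5: a_5=2, p_5 = 2*88 + 47 = 223, q_5 = 2*15 + 8 = 38.
q_5 = 38 > 16, so the last convergent with denominator <= 16 is p_4/q_4 = 88/15.
The closest fraction with denominator <= 16 is either p_4/q_4 or the intermediate fraction (k*p_4 + p_3)/(k*q_4 + q_3) with the largest k >= 1 whose denominator stays <= 16; these approach x as k grows, and every other convergent or intermediate fraction in range is farther away.
Largest k: floor((16 - q_3)/q_4) = floor((16 - 8)/15) = 0.
Since k = 0, no intermediate fraction beyond p_4/q_4 has denominator <= 16, so the convergent 88/15 is the closest (its error is |223*15 - 88*38|/(38*15) = 1/570).

88/15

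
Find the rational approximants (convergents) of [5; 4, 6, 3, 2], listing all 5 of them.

Using the convergent recurrence p_i = a_i*p_{i-1} + p_{i-2}, q_i = a_i*q_{i-1} + q_{i-2} with p_{-2}=0, p_{-1}=1, q_{-2}=1, q_{-1}=0:
  i=0: a_0=5, p_0 = 5*1 + 0 = 5, q_0 = 5*0 + 1 = 1.
  i=1: a_1=4, p_1 = 4*5 + 1 = 21, q_1 = 4*1 + 0 = 4.
  i=2: a_2=6, p_2 = 6*21 + 5 = 131, q_2 = 6*4 + 1 = 25.
  i=3: a_3=3, p_3 = 3*131 + 21 = 414, q_3 = 3*25 + 4 = 79.
  i=4: a_4=2, p_4 = 2*414 + 131 = 959, q_4 = 2*79 + 25 = 183.

5/1, 21/4, 131/25, 414/79, 959/183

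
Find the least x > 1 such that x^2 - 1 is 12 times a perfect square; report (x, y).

First expand sqrt(12) as a continued fraction. With x_i = (sqrt(12) + m_i)/d_i and (m_0, d_0) = (0, 1): a_0 = floor(sqrt(12)) = 3, since 3^2 = 9 <= 12 < 16 = 4^2.
Iterate m_{i+1} = d_i*a_i - m_i, d_{i+1} = (12 - m_{i+1}^2)/d_i, a_{i+1} = floor((a_0 + m_{i+1})/d_{i+1}):
  m_1 = 1*3 - 0 = 3, d_1 = (12 - 3^2)/1 = 3/1 = 3, a_1 = floor((3 + 3)/3) = 2.
  m_2 = 3*2 - 3 = 3, d_2 = (12 - 3^2)/3 = 3/3 = 1, a_2 = floor((3 + 3)/1) = 6.
  m_3 = 1*6 - 3 = 3, d_3 = (12 - 3^2)/1 = 3/1 = 3: (m_3, d_3) = (m_1, d_1) = (3, 3), so from here the quotients repeat a_1, a_2; the period length is 2.
So sqrt(12) = [3; (2, 6)] with period length k = 2.
k is even, so the fundamental solution of x^2 - 12y^2 = 1 is (p_{k-1}, q_{k-1}) = (p_1, q_1); compute convergents through index 1.
Convergents (p_i = a_i*p_{i-1} + p_{i-2}, q_i = a_i*q_{i-1} + q_{i-2} with p_{-2}=0, p_{-1}=1, q_{-2}=1, q_{-1}=0):
  i=0: a_0=3, p_0 = 3*1 + 0 = 3, q_0 = 3*0 + 1 = 1.
  i=1: a_1=2, p_1 = 2*3 + 1 = 7, q_1 = 2*1 + 0 = 2.
Check: 7^2 - 12*2^2 = 49 - 48 = 1, so (x, y) = (7, 2) solves the equation, and by the theorem it is the least positive solution.

(x, y) = (7, 2)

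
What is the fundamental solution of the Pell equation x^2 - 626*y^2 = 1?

(x, y) = (1251, 50)

First expand sqrt(626) as a continued fraction. With x_i = (sqrt(626) + m_i)/d_i and (m_0, d_0) = (0, 1): a_0 = floor(sqrt(626)) = 25, since 25^2 = 625 <= 626 < 676 = 26^2.
Iterate m_{i+1} = d_i*a_i - m_i, d_{i+1} = (626 - m_{i+1}^2)/d_i, a_{i+1} = floor((a_0 + m_{i+1})/d_{i+1}):
  m_1 = 1*25 - 0 = 25, d_1 = (626 - 25^2)/1 = 1/1 = 1, a_1 = floor((25 + 25)/1) = 50.
  m_2 = 1*50 - 25 = 25, d_2 = (626 - 25^2)/1 = 1/1 = 1: (m_2, d_2) = (m_1, d_1) = (25, 1), so from here the quotient a_1 repeats; the period length is 1.
So sqrt(626) = [25; (50)] with period length k = 1.
k is odd, so (p_{k-1}, q_{k-1}) only solves x^2 - 626y^2 = -1 and the fundamental solution of x^2 - 626y^2 = 1 is (p_{2k-1}, q_{2k-1}) = (p_1, q_1); compute convergents through index 1, running through the period twice.
Convergents (p_i = a_i*p_{i-1} + p_{i-2}, q_i = a_i*q_{i-1} + q_{i-2} with p_{-2}=0, p_{-1}=1, q_{-2}=1, q_{-1}=0):
  i=0: a_0=25, p_0 = 25*1 + 0 = 25, q_0 = 25*0 + 1 = 1.
  i=1: a_1=50, p_1 = 50*25 + 1 = 1251, q_1 = 50*1 + 0 = 50.
Indeed p_0^2 - 626*q_0^2 = 625 - 626 = -1, not +1.
Check: 1251^2 - 626*50^2 = 1565001 - 1565000 = 1, so (x, y) = (1251, 50) solves the equation, and by the theorem it is the least positive solution.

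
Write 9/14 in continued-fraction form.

Run the Euclidean algorithm on 9 and 14; the successive quotients are the partial quotients a_0, a_1, ... (each step inverts the fractional part left over by the previous one):
  9 = 0*14 + 9, so a_0 = 0.
  14 = 1*9 + 5, so a_1 = 1.
  9 = 1*5 + 4, so a_2 = 1.
  5 = 1*4 + 1, so a_3 = 1.
  4 = 4*1 + 0, so a_4 = 4.
The remainder reaches 0 after 5 divisions, so the expansion has 5 partial quotients, read off in order.

[0; 1, 1, 1, 4]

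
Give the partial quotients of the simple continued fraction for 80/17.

[4; 1, 2, 2, 2]

Run the Euclidean algorithm on 80 and 17; the successive quotients are the partial quotients a_0, a_1, ... (each step inverts the fractional part left over by the previous one):
  80 = 4*17 + 12, so a_0 = 4.
  17 = 1*12 + 5, so a_1 = 1.
  12 = 2*5 + 2, so a_2 = 2.
  5 = 2*2 + 1, so a_3 = 2.
  2 = 2*1 + 0, so a_4 = 2.
The remainder reaches 0 after 5 divisions, so the expansion has 5 partial quotients, read off in order.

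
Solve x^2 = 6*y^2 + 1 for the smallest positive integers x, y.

(x, y) = (5, 2)

First expand sqrt(6) as a continued fraction. With x_i = (sqrt(6) + m_i)/d_i and (m_0, d_0) = (0, 1): a_0 = floor(sqrt(6)) = 2, since 2^2 = 4 <= 6 < 9 = 3^2.
Iterate m_{i+1} = d_i*a_i - m_i, d_{i+1} = (6 - m_{i+1}^2)/d_i, a_{i+1} = floor((a_0 + m_{i+1})/d_{i+1}):
  m_1 = 1*2 - 0 = 2, d_1 = (6 - 2^2)/1 = 2/1 = 2, a_1 = floor((2 + 2)/2) = 2.
  m_2 = 2*2 - 2 = 2, d_2 = (6 - 2^2)/2 = 2/2 = 1, a_2 = floor((2 + 2)/1) = 4.
  m_3 = 1*4 - 2 = 2, d_3 = (6 - 2^2)/1 = 2/1 = 2: (m_3, d_3) = (m_1, d_1) = (2, 2), so from here the quotients repeat a_1, a_2; the period length is 2.
So sqrt(6) = [2; (2, 4)] with period length k = 2.
k is even, so the fundamental solution of x^2 - 6y^2 = 1 is (p_{k-1}, q_{k-1}) = (p_1, q_1); compute convergents through index 1.
Convergents (p_i = a_i*p_{i-1} + p_{i-2}, q_i = a_i*q_{i-1} + q_{i-2} with p_{-2}=0, p_{-1}=1, q_{-2}=1, q_{-1}=0):
  i=0: a_0=2, p_0 = 2*1 + 0 = 2, q_0 = 2*0 + 1 = 1.
  i=1: a_1=2, p_1 = 2*2 + 1 = 5, q_1 = 2*1 + 0 = 2.
Check: 5^2 - 6*2^2 = 25 - 24 = 1, so (x, y) = (5, 2) solves the equation, and by the theorem it is the least positive solution.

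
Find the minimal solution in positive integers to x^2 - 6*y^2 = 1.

First expand sqrt(6) as a continued fraction. With x_i = (sqrt(6) + m_i)/d_i and (m_0, d_0) = (0, 1): a_0 = floor(sqrt(6)) = 2, since 2^2 = 4 <= 6 < 9 = 3^2.
Iterate m_{i+1} = d_i*a_i - m_i, d_{i+1} = (6 - m_{i+1}^2)/d_i, a_{i+1} = floor((a_0 + m_{i+1})/d_{i+1}):
  m_1 = 1*2 - 0 = 2, d_1 = (6 - 2^2)/1 = 2/1 = 2, a_1 = floor((2 + 2)/2) = 2.
  m_2 = 2*2 - 2 = 2, d_2 = (6 - 2^2)/2 = 2/2 = 1, a_2 = floor((2 + 2)/1) = 4.
  m_3 = 1*4 - 2 = 2, d_3 = (6 - 2^2)/1 = 2/1 = 2: (m_3, d_3) = (m_1, d_1) = (2, 2), so from here the quotients repeat a_1, a_2; the period length is 2.
So sqrt(6) = [2; (2, 4)] with period length k = 2.
k is even, so the fundamental solution of x^2 - 6y^2 = 1 is (p_{k-1}, q_{k-1}) = (p_1, q_1); compute convergents through index 1.
Convergents (p_i = a_i*p_{i-1} + p_{i-2}, q_i = a_i*q_{i-1} + q_{i-2} with p_{-2}=0, p_{-1}=1, q_{-2}=1, q_{-1}=0):
  i=0: a_0=2, p_0 = 2*1 + 0 = 2, q_0 = 2*0 + 1 = 1.
  i=1: a_1=2, p_1 = 2*2 + 1 = 5, q_1 = 2*1 + 0 = 2.
Check: 5^2 - 6*2^2 = 25 - 24 = 1, so (x, y) = (5, 2) solves the equation, and by the theorem it is the least positive solution.

(x, y) = (5, 2)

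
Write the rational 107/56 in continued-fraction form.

[1; 1, 10, 5]

Run the Euclidean algorithm on 107 and 56; the successive quotients are the partial quotients a_0, a_1, ... (each step inverts the fractional part left over by the previous one):
  107 = 1*56 + 51, so a_0 = 1.
  56 = 1*51 + 5, so a_1 = 1.
  51 = 10*5 + 1, so a_2 = 10.
  5 = 5*1 + 0, so a_3 = 5.
The remainder reaches 0 after 4 divisions, so the expansion has 4 partial quotients, read off in order.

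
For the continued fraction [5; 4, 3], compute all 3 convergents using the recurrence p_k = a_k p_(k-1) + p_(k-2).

Using the convergent recurrence p_i = a_i*p_{i-1} + p_{i-2}, q_i = a_i*q_{i-1} + q_{i-2} with p_{-2}=0, p_{-1}=1, q_{-2}=1, q_{-1}=0:
  i=0: a_0=5, p_0 = 5*1 + 0 = 5, q_0 = 5*0 + 1 = 1.
  i=1: a_1=4, p_1 = 4*5 + 1 = 21, q_1 = 4*1 + 0 = 4.
  i=2: a_2=3, p_2 = 3*21 + 5 = 68, q_2 = 3*4 + 1 = 13.

5/1, 21/4, 68/13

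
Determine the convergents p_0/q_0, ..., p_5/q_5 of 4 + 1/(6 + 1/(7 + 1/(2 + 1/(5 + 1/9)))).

Using the convergent recurrence p_i = a_i*p_{i-1} + p_{i-2}, q_i = a_i*q_{i-1} + q_{i-2} with p_{-2}=0, p_{-1}=1, q_{-2}=1, q_{-1}=0:
  i=0: a_0=4, p_0 = 4*1 + 0 = 4, q_0 = 4*0 + 1 = 1.
  i=1: a_1=6, p_1 = 6*4 + 1 = 25, q_1 = 6*1 + 0 = 6.
  i=2: a_2=7, p_2 = 7*25 + 4 = 179, q_2 = 7*6 + 1 = 43.
  i=3: a_3=2, p_3 = 2*179 + 25 = 383, q_3 = 2*43 + 6 = 92.
  i=4: a_4=5, p_4 = 5*383 + 179 = 2094, q_4 = 5*92 + 43 = 503.
  i=5: a_5=9, p_5 = 9*2094 + 383 = 19229, q_5 = 9*503 + 92 = 4619.

4/1, 25/6, 179/43, 383/92, 2094/503, 19229/4619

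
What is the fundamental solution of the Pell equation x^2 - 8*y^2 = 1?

First expand sqrt(8) as a continued fraction. With x_i = (sqrt(8) + m_i)/d_i and (m_0, d_0) = (0, 1): a_0 = floor(sqrt(8)) = 2, since 2^2 = 4 <= 8 < 9 = 3^2.
Iterate m_{i+1} = d_i*a_i - m_i, d_{i+1} = (8 - m_{i+1}^2)/d_i, a_{i+1} = floor((a_0 + m_{i+1})/d_{i+1}):
  m_1 = 1*2 - 0 = 2, d_1 = (8 - 2^2)/1 = 4/1 = 4, a_1 = floor((2 + 2)/4) = 1.
  m_2 = 4*1 - 2 = 2, d_2 = (8 - 2^2)/4 = 4/4 = 1, a_2 = floor((2 + 2)/1) = 4.
  m_3 = 1*4 - 2 = 2, d_3 = (8 - 2^2)/1 = 4/1 = 4: (m_3, d_3) = (m_1, d_1) = (2, 4), so from here the quotients repeat a_1, a_2; the period length is 2.
So sqrt(8) = [2; (1, 4)] with period length k = 2.
k is even, so the fundamental solution of x^2 - 8y^2 = 1 is (p_{k-1}, q_{k-1}) = (p_1, q_1); compute convergents through index 1.
Convergents (p_i = a_i*p_{i-1} + p_{i-2}, q_i = a_i*q_{i-1} + q_{i-2} with p_{-2}=0, p_{-1}=1, q_{-2}=1, q_{-1}=0):
  i=0: a_0=2, p_0 = 2*1 + 0 = 2, q_0 = 2*0 + 1 = 1.
  i=1: a_1=1, p_1 = 1*2 + 1 = 3, q_1 = 1*1 + 0 = 1.
Check: 3^2 - 8*1^2 = 9 - 8 = 1, so (x, y) = (3, 1) solves the equation, and by the theorem it is the least positive solution.

(x, y) = (3, 1)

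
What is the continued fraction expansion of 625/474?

[1; 3, 7, 5, 4]

Run the Euclidean algorithm on 625 and 474; the successive quotients are the partial quotients a_0, a_1, ... (each step inverts the fractional part left over by the previous one):
  625 = 1*474 + 151, so a_0 = 1.
  474 = 3*151 + 21, so a_1 = 3.
  151 = 7*21 + 4, so a_2 = 7.
  21 = 5*4 + 1, so a_3 = 5.
  4 = 4*1 + 0, so a_4 = 4.
The remainder reaches 0 after 5 divisions, so the expansion has 5 partial quotients, read off in order.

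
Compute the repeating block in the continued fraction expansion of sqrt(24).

Write x_i = (sqrt(24) + m_i)/d_i with (m_0, d_0) = (0, 1). a_0 = floor(sqrt(24)) = 4, since 4^2 = 16 <= 24 < 25 = 5^2.
Iterate m_{i+1} = d_i*a_i - m_i, d_{i+1} = (24 - m_{i+1}^2)/d_i, a_{i+1} = floor((a_0 + m_{i+1})/d_{i+1}):
  m_1 = 1*4 - 0 = 4, d_1 = (24 - 4^2)/1 = 8/1 = 8, a_1 = floor((4 + 4)/8) = 1.
  m_2 = 8*1 - 4 = 4, d_2 = (24 - 4^2)/8 = 8/8 = 1, a_2 = floor((4 + 4)/1) = 8.
  m_3 = 1*8 - 4 = 4, d_3 = (24 - 4^2)/1 = 8/1 = 8: (m_3, d_3) = (m_1, d_1) = (4, 8), so from here the quotients repeat a_1, a_2; the period length is 2.
Hence the expansion of sqrt(24) is a_0 = 4 followed by the repeating block 1, 8 (period 2).

[4; (1, 8)]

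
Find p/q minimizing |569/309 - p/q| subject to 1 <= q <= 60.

Expand x = 569/309 as a continued fraction with the Euclidean algorithm:
  569 = 1*309 + 260, so a_0 = 1.
  309 = 1*260 + 49, so a_1 = 1.
  260 = 5*49 + 15, so a_2 = 5.
  49 = 3*15 + 4, so a_3 = 3.
  15 = 3*4 + 3, so a_4 = 3.
  4 = 1*3 + 1, so a_5 = 1.
  3 = 3*1 + 0, so a_6 = 3.
so x = [1; 1, 5, 3, 3, 1, 3].
Convergents (p_i = a_i*p_{i-1} + p_{i-2}, q_i = a_i*q_{i-1} + q_{i-2} with p_{-2}=0, p_{-1}=1, q_{-2}=1, q_{-1}=0), until the denominator exceeds 60:
  i=0: a_0=1, p_0 = 1*1 + 0 = 1, q_0 = 1*0 + 1 = 1.
  i=1: a_1=1, p_1 = 1*1 + 1 = 2, q_1 = 1*1 + 0 = 1.
  i=2: a_2=5, p_2 = 5*2 + 1 = 11, q_2 = 5*1 + 1 = 6.
  i=3: a_3=3, p_3 = 3*11 + 2 = 35, q_3 = 3*6 + 1 = 19.
  i=4: a_4=3, p_4 = 3*35 + 11 = 116, q_4 = 3*19 + 6 = 63.
q_4 = 63 > 60, so the last convergent with denominator <= 60 is p_3/q_3 = 35/19.
The closest fraction with denominator <= 60 is either p_3/q_3 or the intermediate fraction (k*p_3 + p_2)/(k*q_3 + q_2) with the largest k >= 1 whose denominator stays <= 60; these approach x as k grows, and every other convergent or intermediate fraction in range is farther away.
Largest k: floor((60 - q_2)/q_3) = floor((60 - 6)/19) = 2.
That gives (2*35 + 11)/(2*19 + 6) = 81/44.
Compare the errors: |x - 35/19| = |569*19 - 35*309|/(309*19) = 4/5871, and |x - 81/44| = |569*44 - 81*309|/(309*44) = 7/13596.
Cross-multiplying, 7*5871 = 41097 < 54384 = 4*13596, so 7/13596 is smaller: the intermediate fraction 81/44 is closer to x than 35/19.

81/44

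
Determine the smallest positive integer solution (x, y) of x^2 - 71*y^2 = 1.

First expand sqrt(71) as a continued fraction. With x_i = (sqrt(71) + m_i)/d_i and (m_0, d_0) = (0, 1): a_0 = floor(sqrt(71)) = 8, since 8^2 = 64 <= 71 < 81 = 9^2.
Iterate m_{i+1} = d_i*a_i - m_i, d_{i+1} = (71 - m_{i+1}^2)/d_i, a_{i+1} = floor((a_0 + m_{i+1})/d_{i+1}):
  m_1 = 1*8 - 0 = 8, d_1 = (71 - 8^2)/1 = 7/1 = 7, a_1 = floor((8 + 8)/7) = 2.
  m_2 = 7*2 - 8 = 6, d_2 = (71 - 6^2)/7 = 35/7 = 5, a_2 = floor((8 + 6)/5) = 2.
  m_3 = 5*2 - 6 = 4, d_3 = (71 - 4^2)/5 = 55/5 = 11, a_3 = floor((8 + 4)/11) = 1.
  m_4 = 11*1 - 4 = 7, d_4 = (71 - 7^2)/11 = 22/11 = 2, a_4 = floor((8 + 7)/2) = 7.
  m_5 = 2*7 - 7 = 7, d_5 = (71 - 7^2)/2 = 22/2 = 11, a_5 = floor((8 + 7)/11) = 1.
  m_6 = 11*1 - 7 = 4, d_6 = (71 - 4^2)/11 = 55/11 = 5, a_6 = floor((8 + 4)/5) = 2.
  m_7 = 5*2 - 4 = 6, d_7 = (71 - 6^2)/5 = 35/5 = 7, a_7 = floor((8 + 6)/7) = 2.
  m_8 = 7*2 - 6 = 8, d_8 = (71 - 8^2)/7 = 7/7 = 1, a_8 = floor((8 + 8)/1) = 16.
  m_9 = 1*16 - 8 = 8, d_9 = (71 - 8^2)/1 = 7/1 = 7: (m_9, d_9) = (m_1, d_1) = (8, 7), so from here the quotients repeat a_1, ..., a_8; the period length is 8.
So sqrt(71) = [8; (2, 2, 1, 7, 1, 2, 2, 16)] with period length k = 8.
k is even, so the fundamental solution of x^2 - 71y^2 = 1 is (p_{k-1}, q_{k-1}) = (p_7, q_7); compute convergents through index 7.
Convergents (p_i = a_i*p_{i-1} + p_{i-2}, q_i = a_i*q_{i-1} + q_{i-2} with p_{-2}=0, p_{-1}=1, q_{-2}=1, q_{-1}=0):
  i=0: a_0=8, p_0 = 8*1 + 0 = 8, q_0 = 8*0 + 1 = 1.
  i=1: a_1=2, p_1 = 2*8 + 1 = 17, q_1 = 2*1 + 0 = 2.
  i=2: a_2=2, p_2 = 2*17 + 8 = 42, q_2 = 2*2 + 1 = 5.
  i=3: a_3=1, p_3 = 1*42 + 17 = 59, q_3 = 1*5 + 2 = 7.
  i=4: a_4=7, p_4 = 7*59 + 42 = 455, q_4 = 7*7 + 5 = 54.
  i=5: a_5=1, p_5 = 1*455 + 59 = 514, q_5 = 1*54 + 7 = 61.
  i=6: a_6=2, p_6 = 2*514 + 455 = 1483, q_6 = 2*61 + 54 = 176.
  i=7: a_7=2, p_7 = 2*1483 + 514 = 3480, q_7 = 2*176 + 61 = 413.
Check: 3480^2 - 71*413^2 = 12110400 - 12110399 = 1, so (x, y) = (3480, 413) solves the equation, and by the theorem it is the least positive solution.

(x, y) = (3480, 413)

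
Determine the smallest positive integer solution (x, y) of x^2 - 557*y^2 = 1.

(x, y) = (27849, 1180)

First expand sqrt(557) as a continued fraction. With x_i = (sqrt(557) + m_i)/d_i and (m_0, d_0) = (0, 1): a_0 = floor(sqrt(557)) = 23, since 23^2 = 529 <= 557 < 576 = 24^2.
Iterate m_{i+1} = d_i*a_i - m_i, d_{i+1} = (557 - m_{i+1}^2)/d_i, a_{i+1} = floor((a_0 + m_{i+1})/d_{i+1}):
  m_1 = 1*23 - 0 = 23, d_1 = (557 - 23^2)/1 = 28/1 = 28, a_1 = floor((23 + 23)/28) = 1.
  m_2 = 28*1 - 23 = 5, d_2 = (557 - 5^2)/28 = 532/28 = 19, a_2 = floor((23 + 5)/19) = 1.
  m_3 = 19*1 - 5 = 14, d_3 = (557 - 14^2)/19 = 361/19 = 19, a_3 = floor((23 + 14)/19) = 1.
  m_4 = 19*1 - 14 = 5, d_4 = (557 - 5^2)/19 = 532/19 = 28, a_4 = floor((23 + 5)/28) = 1.
  m_5 = 28*1 - 5 = 23, d_5 = (557 - 23^2)/28 = 28/28 = 1, a_5 = floor((23 + 23)/1) = 46.
  m_6 = 1*46 - 23 = 23, d_6 = (557 - 23^2)/1 = 28/1 = 28: (m_6, d_6) = (m_1, d_1) = (23, 28), so from here the quotients repeat a_1, ..., a_5; the period length is 5.
So sqrt(557) = [23; (1, 1, 1, 1, 46)] with period length k = 5.
k is odd, so (p_{k-1}, q_{k-1}) only solves x^2 - 557y^2 = -1 and the fundamental solution of x^2 - 557y^2 = 1 is (p_{2k-1}, q_{2k-1}) = (p_9, q_9); compute convergents through index 9, running through the period twice.
Convergents (p_i = a_i*p_{i-1} + p_{i-2}, q_i = a_i*q_{i-1} + q_{i-2} with p_{-2}=0, p_{-1}=1, q_{-2}=1, q_{-1}=0):
  i=0: a_0=23, p_0 = 23*1 + 0 = 23, q_0 = 23*0 + 1 = 1.
  i=1: a_1=1, p_1 = 1*23 + 1 = 24, q_1 = 1*1 + 0 = 1.
  i=2: a_2=1, p_2 = 1*24 + 23 = 47, q_2 = 1*1 + 1 = 2.
  i=3: a_3=1, p_3 = 1*47 + 24 = 71, q_3 = 1*2 + 1 = 3.
  i=4: a_4=1, p_4 = 1*71 + 47 = 118, q_4 = 1*3 + 2 = 5.
  i=5: a_5=46, p_5 = 46*118 + 71 = 5499, q_5 = 46*5 + 3 = 233.
  i=6: a_6=1, p_6 = 1*5499 + 118 = 5617, q_6 = 1*233 + 5 = 238.
  i=7: a_7=1, p_7 = 1*5617 + 5499 = 11116, q_7 = 1*238 + 233 = 471.
  i=8: a_8=1, p_8 = 1*11116 + 5617 = 16733, q_8 = 1*471 + 238 = 709.
  i=9: a_9=1, p_9 = 1*16733 + 11116 = 27849, q_9 = 1*709 + 471 = 1180.
Indeed p_4^2 - 557*q_4^2 = 13924 - 13925 = -1, not +1.
Check: 27849^2 - 557*1180^2 = 775566801 - 775566800 = 1, so (x, y) = (27849, 1180) solves the equation, and by the theorem it is the least positive solution.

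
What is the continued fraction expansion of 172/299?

[0; 1, 1, 2, 1, 4, 1, 1, 1, 2]

Run the Euclidean algorithm on 172 and 299; the successive quotients are the partial quotients a_0, a_1, ... (each step inverts the fractional part left over by the previous one):
  172 = 0*299 + 172, so a_0 = 0.
  299 = 1*172 + 127, so a_1 = 1.
  172 = 1*127 + 45, so a_2 = 1.
  127 = 2*45 + 37, so a_3 = 2.
  45 = 1*37 + 8, so a_4 = 1.
  37 = 4*8 + 5, so a_5 = 4.
  8 = 1*5 + 3, so a_6 = 1.
  5 = 1*3 + 2, so a_7 = 1.
  3 = 1*2 + 1, so a_8 = 1.
  2 = 2*1 + 0, so a_9 = 2.
The remainder reaches 0 after 10 divisions, so the expansion has 10 partial quotients, read off in order.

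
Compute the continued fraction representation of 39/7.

Run the Euclidean algorithm on 39 and 7; the successive quotients are the partial quotients a_0, a_1, ... (each step inverts the fractional part left over by the previous one):
  39 = 5*7 + 4, so a_0 = 5.
  7 = 1*4 + 3, so a_1 = 1.
  4 = 1*3 + 1, so a_2 = 1.
  3 = 3*1 + 0, so a_3 = 3.
The remainder reaches 0 after 4 divisions, so the expansion has 4 partial quotients, read off in order.

[5; 1, 1, 3]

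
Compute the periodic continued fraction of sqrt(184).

[13; (1, 1, 3, 2, 1, 2, 1, 2, 3, 1, 1, 26)]

Write x_i = (sqrt(184) + m_i)/d_i with (m_0, d_0) = (0, 1). a_0 = floor(sqrt(184)) = 13, since 13^2 = 169 <= 184 < 196 = 14^2.
Iterate m_{i+1} = d_i*a_i - m_i, d_{i+1} = (184 - m_{i+1}^2)/d_i, a_{i+1} = floor((a_0 + m_{i+1})/d_{i+1}):
  m_1 = 1*13 - 0 = 13, d_1 = (184 - 13^2)/1 = 15/1 = 15, a_1 = floor((13 + 13)/15) = 1.
  m_2 = 15*1 - 13 = 2, d_2 = (184 - 2^2)/15 = 180/15 = 12, a_2 = floor((13 + 2)/12) = 1.
  m_3 = 12*1 - 2 = 10, d_3 = (184 - 10^2)/12 = 84/12 = 7, a_3 = floor((13 + 10)/7) = 3.
  m_4 = 7*3 - 10 = 11, d_4 = (184 - 11^2)/7 = 63/7 = 9, a_4 = floor((13 + 11)/9) = 2.
  m_5 = 9*2 - 11 = 7, d_5 = (184 - 7^2)/9 = 135/9 = 15, a_5 = floor((13 + 7)/15) = 1.
  m_6 = 15*1 - 7 = 8, d_6 = (184 - 8^2)/15 = 120/15 = 8, a_6 = floor((13 + 8)/8) = 2.
  m_7 = 8*2 - 8 = 8, d_7 = (184 - 8^2)/8 = 120/8 = 15, a_7 = floor((13 + 8)/15) = 1.
  m_8 = 15*1 - 8 = 7, d_8 = (184 - 7^2)/15 = 135/15 = 9, a_8 = floor((13 + 7)/9) = 2.
  m_9 = 9*2 - 7 = 11, d_9 = (184 - 11^2)/9 = 63/9 = 7, a_9 = floor((13 + 11)/7) = 3.
  m_10 = 7*3 - 11 = 10, d_10 = (184 - 10^2)/7 = 84/7 = 12, a_10 = floor((13 + 10)/12) = 1.
  m_11 = 12*1 - 10 = 2, d_11 = (184 - 2^2)/12 = 180/12 = 15, a_11 = floor((13 + 2)/15) = 1.
  m_12 = 15*1 - 2 = 13, d_12 = (184 - 13^2)/15 = 15/15 = 1, a_12 = floor((13 + 13)/1) = 26.
  m_13 = 1*26 - 13 = 13, d_13 = (184 - 13^2)/1 = 15/1 = 15: (m_13, d_13) = (m_1, d_1) = (13, 15), so from here the quotients repeat a_1, ..., a_12; the period length is 12.
Hence the expansion of sqrt(184) is a_0 = 13 followed by the repeating block 1, 1, 3, 2, 1, 2, 1, 2, 3, 1, 1, 26 (period 12).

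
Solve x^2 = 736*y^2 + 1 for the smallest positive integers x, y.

(x, y) = (24335, 897)

First expand sqrt(736) as a continued fraction. With x_i = (sqrt(736) + m_i)/d_i and (m_0, d_0) = (0, 1): a_0 = floor(sqrt(736)) = 27, since 27^2 = 729 <= 736 < 784 = 28^2.
Iterate m_{i+1} = d_i*a_i - m_i, d_{i+1} = (736 - m_{i+1}^2)/d_i, a_{i+1} = floor((a_0 + m_{i+1})/d_{i+1}):
  m_1 = 1*27 - 0 = 27, d_1 = (736 - 27^2)/1 = 7/1 = 7, a_1 = floor((27 + 27)/7) = 7.
  m_2 = 7*7 - 27 = 22, d_2 = (736 - 22^2)/7 = 252/7 = 36, a_2 = floor((27 + 22)/36) = 1.
  m_3 = 36*1 - 22 = 14, d_3 = (736 - 14^2)/36 = 540/36 = 15, a_3 = floor((27 + 14)/15) = 2.
  m_4 = 15*2 - 14 = 16, d_4 = (736 - 16^2)/15 = 480/15 = 32, a_4 = floor((27 + 16)/32) = 1.
  m_5 = 32*1 - 16 = 16, d_5 = (736 - 16^2)/32 = 480/32 = 15, a_5 = floor((27 + 16)/15) = 2.
  m_6 = 15*2 - 16 = 14, d_6 = (736 - 14^2)/15 = 540/15 = 36, a_6 = floor((27 + 14)/36) = 1.
  m_7 = 36*1 - 14 = 22, d_7 = (736 - 22^2)/36 = 252/36 = 7, a_7 = floor((27 + 22)/7) = 7.
  m_8 = 7*7 - 22 = 27, d_8 = (736 - 27^2)/7 = 7/7 = 1, a_8 = floor((27 + 27)/1) = 54.
  m_9 = 1*54 - 27 = 27, d_9 = (736 - 27^2)/1 = 7/1 = 7: (m_9, d_9) = (m_1, d_1) = (27, 7), so from here the quotients repeat a_1, ..., a_8; the period length is 8.
So sqrt(736) = [27; (7, 1, 2, 1, 2, 1, 7, 54)] with period length k = 8.
k is even, so the fundamental solution of x^2 - 736y^2 = 1 is (p_{k-1}, q_{k-1}) = (p_7, q_7); compute convergents through index 7.
Convergents (p_i = a_i*p_{i-1} + p_{i-2}, q_i = a_i*q_{i-1} + q_{i-2} with p_{-2}=0, p_{-1}=1, q_{-2}=1, q_{-1}=0):
  i=0: a_0=27, p_0 = 27*1 + 0 = 27, q_0 = 27*0 + 1 = 1.
  i=1: a_1=7, p_1 = 7*27 + 1 = 190, q_1 = 7*1 + 0 = 7.
  i=2: a_2=1, p_2 = 1*190 + 27 = 217, q_2 = 1*7 + 1 = 8.
  i=3: a_3=2, p_3 = 2*217 + 190 = 624, q_3 = 2*8 + 7 = 23.
  i=4: a_4=1, p_4 = 1*624 + 217 = 841, q_4 = 1*23 + 8 = 31.
  i=5: a_5=2, p_5 = 2*841 + 624 = 2306, q_5 = 2*31 + 23 = 85.
  i=6: a_6=1, p_6 = 1*2306 + 841 = 3147, q_6 = 1*85 + 31 = 116.
  i=7: a_7=7, p_7 = 7*3147 + 2306 = 24335, q_7 = 7*116 + 85 = 897.
Check: 24335^2 - 736*897^2 = 592192225 - 592192224 = 1, so (x, y) = (24335, 897) solves the equation, and by the theorem it is the least positive solution.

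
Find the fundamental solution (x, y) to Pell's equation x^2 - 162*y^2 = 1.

First expand sqrt(162) as a continued fraction. With x_i = (sqrt(162) + m_i)/d_i and (m_0, d_0) = (0, 1): a_0 = floor(sqrt(162)) = 12, since 12^2 = 144 <= 162 < 169 = 13^2.
Iterate m_{i+1} = d_i*a_i - m_i, d_{i+1} = (162 - m_{i+1}^2)/d_i, a_{i+1} = floor((a_0 + m_{i+1})/d_{i+1}):
  m_1 = 1*12 - 0 = 12, d_1 = (162 - 12^2)/1 = 18/1 = 18, a_1 = floor((12 + 12)/18) = 1.
  m_2 = 18*1 - 12 = 6, d_2 = (162 - 6^2)/18 = 126/18 = 7, a_2 = floor((12 + 6)/7) = 2.
  m_3 = 7*2 - 6 = 8, d_3 = (162 - 8^2)/7 = 98/7 = 14, a_3 = floor((12 + 8)/14) = 1.
  m_4 = 14*1 - 8 = 6, d_4 = (162 - 6^2)/14 = 126/14 = 9, a_4 = floor((12 + 6)/9) = 2.
  m_5 = 9*2 - 6 = 12, d_5 = (162 - 12^2)/9 = 18/9 = 2, a_5 = floor((12 + 12)/2) = 12.
  m_6 = 2*12 - 12 = 12, d_6 = (162 - 12^2)/2 = 18/2 = 9, a_6 = floor((12 + 12)/9) = 2.
  m_7 = 9*2 - 12 = 6, d_7 = (162 - 6^2)/9 = 126/9 = 14, a_7 = floor((12 + 6)/14) = 1.
  m_8 = 14*1 - 6 = 8, d_8 = (162 - 8^2)/14 = 98/14 = 7, a_8 = floor((12 + 8)/7) = 2.
  m_9 = 7*2 - 8 = 6, d_9 = (162 - 6^2)/7 = 126/7 = 18, a_9 = floor((12 + 6)/18) = 1.
  m_10 = 18*1 - 6 = 12, d_10 = (162 - 12^2)/18 = 18/18 = 1, a_10 = floor((12 + 12)/1) = 24.
  m_11 = 1*24 - 12 = 12, d_11 = (162 - 12^2)/1 = 18/1 = 18: (m_11, d_11) = (m_1, d_1) = (12, 18), so from here the quotients repeat a_1, ..., a_10; the period length is 10.
So sqrt(162) = [12; (1, 2, 1, 2, 12, 2, 1, 2, 1, 24)] with period length k = 10.
k is even, so the fundamental solution of x^2 - 162y^2 = 1 is (p_{k-1}, q_{k-1}) = (p_9, q_9); compute convergents through index 9.
Convergents (p_i = a_i*p_{i-1} + p_{i-2}, q_i = a_i*q_{i-1} + q_{i-2} with p_{-2}=0, p_{-1}=1, q_{-2}=1, q_{-1}=0):
  i=0: a_0=12, p_0 = 12*1 + 0 = 12, q_0 = 12*0 + 1 = 1.
  i=1: a_1=1, p_1 = 1*12 + 1 = 13, q_1 = 1*1 + 0 = 1.
  i=2: a_2=2, p_2 = 2*13 + 12 = 38, q_2 = 2*1 + 1 = 3.
  i=3: a_3=1, p_3 = 1*38 + 13 = 51, q_3 = 1*3 + 1 = 4.
  i=4: a_4=2, p_4 = 2*51 + 38 = 140, q_4 = 2*4 + 3 = 11.
  i=5: a_5=12, p_5 = 12*140 + 51 = 1731, q_5 = 12*11 + 4 = 136.
  i=6: a_6=2, p_6 = 2*1731 + 140 = 3602, q_6 = 2*136 + 11 = 283.
  i=7: a_7=1, p_7 = 1*3602 + 1731 = 5333, q_7 = 1*283 + 136 = 419.
  i=8: a_8=2, p_8 = 2*5333 + 3602 = 14268, q_8 = 2*419 + 283 = 1121.
  i=9: a_9=1, p_9 = 1*14268 + 5333 = 19601, q_9 = 1*1121 + 419 = 1540.
Check: 19601^2 - 162*1540^2 = 384199201 - 384199200 = 1, so (x, y) = (19601, 1540) solves the equation, and by the theorem it is the least positive solution.

(x, y) = (19601, 1540)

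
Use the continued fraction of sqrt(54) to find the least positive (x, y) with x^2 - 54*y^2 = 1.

First expand sqrt(54) as a continued fraction. With x_i = (sqrt(54) + m_i)/d_i and (m_0, d_0) = (0, 1): a_0 = floor(sqrt(54)) = 7, since 7^2 = 49 <= 54 < 64 = 8^2.
Iterate m_{i+1} = d_i*a_i - m_i, d_{i+1} = (54 - m_{i+1}^2)/d_i, a_{i+1} = floor((a_0 + m_{i+1})/d_{i+1}):
  m_1 = 1*7 - 0 = 7, d_1 = (54 - 7^2)/1 = 5/1 = 5, a_1 = floor((7 + 7)/5) = 2.
  m_2 = 5*2 - 7 = 3, d_2 = (54 - 3^2)/5 = 45/5 = 9, a_2 = floor((7 + 3)/9) = 1.
  m_3 = 9*1 - 3 = 6, d_3 = (54 - 6^2)/9 = 18/9 = 2, a_3 = floor((7 + 6)/2) = 6.
  m_4 = 2*6 - 6 = 6, d_4 = (54 - 6^2)/2 = 18/2 = 9, a_4 = floor((7 + 6)/9) = 1.
  m_5 = 9*1 - 6 = 3, d_5 = (54 - 3^2)/9 = 45/9 = 5, a_5 = floor((7 + 3)/5) = 2.
  m_6 = 5*2 - 3 = 7, d_6 = (54 - 7^2)/5 = 5/5 = 1, a_6 = floor((7 + 7)/1) = 14.
  m_7 = 1*14 - 7 = 7, d_7 = (54 - 7^2)/1 = 5/1 = 5: (m_7, d_7) = (m_1, d_1) = (7, 5), so from here the quotients repeat a_1, ..., a_6; the period length is 6.
So sqrt(54) = [7; (2, 1, 6, 1, 2, 14)] with period length k = 6.
k is even, so the fundamental solution of x^2 - 54y^2 = 1 is (p_{k-1}, q_{k-1}) = (p_5, q_5); compute convergents through index 5.
Convergents (p_i = a_i*p_{i-1} + p_{i-2}, q_i = a_i*q_{i-1} + q_{i-2} with p_{-2}=0, p_{-1}=1, q_{-2}=1, q_{-1}=0):
  i=0: a_0=7, p_0 = 7*1 + 0 = 7, q_0 = 7*0 + 1 = 1.
  i=1: a_1=2, p_1 = 2*7 + 1 = 15, q_1 = 2*1 + 0 = 2.
  i=2: a_2=1, p_2 = 1*15 + 7 = 22, q_2 = 1*2 + 1 = 3.
  i=3: a_3=6, p_3 = 6*22 + 15 = 147, q_3 = 6*3 + 2 = 20.
  i=4: a_4=1, p_4 = 1*147 + 22 = 169, q_4 = 1*20 + 3 = 23.
  i=5: a_5=2, p_5 = 2*169 + 147 = 485, q_5 = 2*23 + 20 = 66.
Check: 485^2 - 54*66^2 = 235225 - 235224 = 1, so (x, y) = (485, 66) solves the equation, and by the theorem it is the least positive solution.

(x, y) = (485, 66)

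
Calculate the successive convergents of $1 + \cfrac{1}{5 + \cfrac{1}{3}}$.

Using the convergent recurrence p_i = a_i*p_{i-1} + p_{i-2}, q_i = a_i*q_{i-1} + q_{i-2} with p_{-2}=0, p_{-1}=1, q_{-2}=1, q_{-1}=0:
  i=0: a_0=1, p_0 = 1*1 + 0 = 1, q_0 = 1*0 + 1 = 1.
  i=1: a_1=5, p_1 = 5*1 + 1 = 6, q_1 = 5*1 + 0 = 5.
  i=2: a_2=3, p_2 = 3*6 + 1 = 19, q_2 = 3*5 + 1 = 16.

1/1, 6/5, 19/16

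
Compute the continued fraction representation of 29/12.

[2; 2, 2, 2]

Run the Euclidean algorithm on 29 and 12; the successive quotients are the partial quotients a_0, a_1, ... (each step inverts the fractional part left over by the previous one):
  29 = 2*12 + 5, so a_0 = 2.
  12 = 2*5 + 2, so a_1 = 2.
  5 = 2*2 + 1, so a_2 = 2.
  2 = 2*1 + 0, so a_3 = 2.
The remainder reaches 0 after 4 divisions, so the expansion has 4 partial quotients, read off in order.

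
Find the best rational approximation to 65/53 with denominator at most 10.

11/9

Expand x = 65/53 as a continued fraction with the Euclidean algorithm:
  65 = 1*53 + 12, so a_0 = 1.
  53 = 4*12 + 5, so a_1 = 4.
  12 = 2*5 + 2, so a_2 = 2.
  5 = 2*2 + 1, so a_3 = 2.
  2 = 2*1 + 0, so a_4 = 2.
so x = [1; 4, 2, 2, 2].
Convergents (p_i = a_i*p_{i-1} + p_{i-2}, q_i = a_i*q_{i-1} + q_{i-2} with p_{-2}=0, p_{-1}=1, q_{-2}=1, q_{-1}=0), until the denominator exceeds 10:
  i=0: a_0=1, p_0 = 1*1 + 0 = 1, q_0 = 1*0 + 1 = 1.
  i=1: a_1=4, p_1 = 4*1 + 1 = 5, q_1 = 4*1 + 0 = 4.
  i=2: a_2=2, p_2 = 2*5 + 1 = 11, q_2 = 2*4 + 1 = 9.
  i=3: a_3=2, p_3 = 2*11 + 5 = 27, q_3 = 2*9 + 4 = 22.
q_3 = 22 > 10, so the last convergent with denominator <= 10 is p_2/q_2 = 11/9.
The closest fraction with denominator <= 10 is either p_2/q_2 or the intermediate fraction (k*p_2 + p_1)/(k*q_2 + q_1) with the largest k >= 1 whose denominator stays <= 10; these approach x as k grows, and every other convergent or intermediate fraction in range is farther away.
Largest k: floor((10 - q_1)/q_2) = floor((10 - 4)/9) = 0.
Since k = 0, no intermediate fraction beyond p_2/q_2 has denominator <= 10, so the convergent 11/9 is the closest (its error is |65*9 - 11*53|/(53*9) = 2/477).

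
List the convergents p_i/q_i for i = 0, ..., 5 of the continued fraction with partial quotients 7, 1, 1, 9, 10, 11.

7/1, 8/1, 15/2, 143/19, 1445/192, 16038/2131

Using the convergent recurrence p_i = a_i*p_{i-1} + p_{i-2}, q_i = a_i*q_{i-1} + q_{i-2} with p_{-2}=0, p_{-1}=1, q_{-2}=1, q_{-1}=0:
  i=0: a_0=7, p_0 = 7*1 + 0 = 7, q_0 = 7*0 + 1 = 1.
  i=1: a_1=1, p_1 = 1*7 + 1 = 8, q_1 = 1*1 + 0 = 1.
  i=2: a_2=1, p_2 = 1*8 + 7 = 15, q_2 = 1*1 + 1 = 2.
  i=3: a_3=9, p_3 = 9*15 + 8 = 143, q_3 = 9*2 + 1 = 19.
  i=4: a_4=10, p_4 = 10*143 + 15 = 1445, q_4 = 10*19 + 2 = 192.
  i=5: a_5=11, p_5 = 11*1445 + 143 = 16038, q_5 = 11*192 + 19 = 2131.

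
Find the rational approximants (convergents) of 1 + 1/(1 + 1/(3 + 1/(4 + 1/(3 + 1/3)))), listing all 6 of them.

1/1, 2/1, 7/4, 30/17, 97/55, 321/182

Using the convergent recurrence p_i = a_i*p_{i-1} + p_{i-2}, q_i = a_i*q_{i-1} + q_{i-2} with p_{-2}=0, p_{-1}=1, q_{-2}=1, q_{-1}=0:
  i=0: a_0=1, p_0 = 1*1 + 0 = 1, q_0 = 1*0 + 1 = 1.
  i=1: a_1=1, p_1 = 1*1 + 1 = 2, q_1 = 1*1 + 0 = 1.
  i=2: a_2=3, p_2 = 3*2 + 1 = 7, q_2 = 3*1 + 1 = 4.
  i=3: a_3=4, p_3 = 4*7 + 2 = 30, q_3 = 4*4 + 1 = 17.
  i=4: a_4=3, p_4 = 3*30 + 7 = 97, q_4 = 3*17 + 4 = 55.
  i=5: a_5=3, p_5 = 3*97 + 30 = 321, q_5 = 3*55 + 17 = 182.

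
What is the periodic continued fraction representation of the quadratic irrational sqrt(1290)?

[35; (1, 10, 1, 70)]

Write x_i = (sqrt(1290) + m_i)/d_i with (m_0, d_0) = (0, 1). a_0 = floor(sqrt(1290)) = 35, since 35^2 = 1225 <= 1290 < 1296 = 36^2.
Iterate m_{i+1} = d_i*a_i - m_i, d_{i+1} = (1290 - m_{i+1}^2)/d_i, a_{i+1} = floor((a_0 + m_{i+1})/d_{i+1}):
  m_1 = 1*35 - 0 = 35, d_1 = (1290 - 35^2)/1 = 65/1 = 65, a_1 = floor((35 + 35)/65) = 1.
  m_2 = 65*1 - 35 = 30, d_2 = (1290 - 30^2)/65 = 390/65 = 6, a_2 = floor((35 + 30)/6) = 10.
  m_3 = 6*10 - 30 = 30, d_3 = (1290 - 30^2)/6 = 390/6 = 65, a_3 = floor((35 + 30)/65) = 1.
  m_4 = 65*1 - 30 = 35, d_4 = (1290 - 35^2)/65 = 65/65 = 1, a_4 = floor((35 + 35)/1) = 70.
  m_5 = 1*70 - 35 = 35, d_5 = (1290 - 35^2)/1 = 65/1 = 65: (m_5, d_5) = (m_1, d_1) = (35, 65), so from here the quotients repeat a_1, ..., a_4; the period length is 4.
Hence the expansion of sqrt(1290) is a_0 = 35 followed by the repeating block 1, 10, 1, 70 (period 4).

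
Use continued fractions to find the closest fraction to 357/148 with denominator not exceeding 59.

41/17

Expand x = 357/148 as a continued fraction with the Euclidean algorithm:
  357 = 2*148 + 61, so a_0 = 2.
  148 = 2*61 + 26, so a_1 = 2.
  61 = 2*26 + 9, so a_2 = 2.
  26 = 2*9 + 8, so a_3 = 2.
  9 = 1*8 + 1, so a_4 = 1.
  8 = 8*1 + 0, so a_5 = 8.
so x = [2; 2, 2, 2, 1, 8].
Convergents (p_i = a_i*p_{i-1} + p_{i-2}, q_i = a_i*q_{i-1} + q_{i-2} with p_{-2}=0, p_{-1}=1, q_{-2}=1, q_{-1}=0), until the denominator exceeds 59:
  i=0: a_0=2, p_0 = 2*1 + 0 = 2, q_0 = 2*0 + 1 = 1.
  i=1: a_1=2, p_1 = 2*2 + 1 = 5, q_1 = 2*1 + 0 = 2.
  i=2: a_2=2, p_2 = 2*5 + 2 = 12, q_2 = 2*2 + 1 = 5.
  i=3: a_3=2, p_3 = 2*12 + 5 = 29, q_3 = 2*5 + 2 = 12.
  i=4: a_4=1, p_4 = 1*29 + 12 = 41, q_4 = 1*12 + 5 = 17.
  i=5: a_5=8, p_5 = 8*41 + 29 = 357, q_5 = 8*17 + 12 = 148.
q_5 = 148 > 59, so the last convergent with denominator <= 59 is p_4/q_4 = 41/17.
The closest fraction with denominator <= 59 is either p_4/q_4 or the intermediate fraction (k*p_4 + p_3)/(k*q_4 + q_3) with the largest k >= 1 whose denominator stays <= 59; these approach x as k grows, and every other convergent or intermediate fraction in range is farther away.
Largest k: floor((59 - q_3)/q_4) = floor((59 - 12)/17) = 2.
That gives (2*41 + 29)/(2*17 + 12) = 111/46.
Compare the errors: |x - 41/17| = |357*17 - 41*148|/(148*17) = 1/2516, and |x - 111/46| = |357*46 - 111*148|/(148*46) = 6/6808.
Cross-multiplying, 1*6808 = 6808 < 15096 = 6*2516, so 1/2516 is smaller: the convergent 41/17 is closer to x than 111/46.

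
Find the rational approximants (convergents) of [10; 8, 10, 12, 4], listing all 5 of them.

10/1, 81/8, 820/81, 9921/980, 40504/4001

Using the convergent recurrence p_i = a_i*p_{i-1} + p_{i-2}, q_i = a_i*q_{i-1} + q_{i-2} with p_{-2}=0, p_{-1}=1, q_{-2}=1, q_{-1}=0:
  i=0: a_0=10, p_0 = 10*1 + 0 = 10, q_0 = 10*0 + 1 = 1.
  i=1: a_1=8, p_1 = 8*10 + 1 = 81, q_1 = 8*1 + 0 = 8.
  i=2: a_2=10, p_2 = 10*81 + 10 = 820, q_2 = 10*8 + 1 = 81.
  i=3: a_3=12, p_3 = 12*820 + 81 = 9921, q_3 = 12*81 + 8 = 980.
  i=4: a_4=4, p_4 = 4*9921 + 820 = 40504, q_4 = 4*980 + 81 = 4001.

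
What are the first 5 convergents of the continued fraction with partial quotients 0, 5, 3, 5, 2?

0/1, 1/5, 3/16, 16/85, 35/186

Using the convergent recurrence p_i = a_i*p_{i-1} + p_{i-2}, q_i = a_i*q_{i-1} + q_{i-2} with p_{-2}=0, p_{-1}=1, q_{-2}=1, q_{-1}=0:
  i=0: a_0=0, p_0 = 0*1 + 0 = 0, q_0 = 0*0 + 1 = 1.
  i=1: a_1=5, p_1 = 5*0 + 1 = 1, q_1 = 5*1 + 0 = 5.
  i=2: a_2=3, p_2 = 3*1 + 0 = 3, q_2 = 3*5 + 1 = 16.
  i=3: a_3=5, p_3 = 5*3 + 1 = 16, q_3 = 5*16 + 5 = 85.
  i=4: a_4=2, p_4 = 2*16 + 3 = 35, q_4 = 2*85 + 16 = 186.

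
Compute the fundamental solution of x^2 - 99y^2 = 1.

First expand sqrt(99) as a continued fraction. With x_i = (sqrt(99) + m_i)/d_i and (m_0, d_0) = (0, 1): a_0 = floor(sqrt(99)) = 9, since 9^2 = 81 <= 99 < 100 = 10^2.
Iterate m_{i+1} = d_i*a_i - m_i, d_{i+1} = (99 - m_{i+1}^2)/d_i, a_{i+1} = floor((a_0 + m_{i+1})/d_{i+1}):
  m_1 = 1*9 - 0 = 9, d_1 = (99 - 9^2)/1 = 18/1 = 18, a_1 = floor((9 + 9)/18) = 1.
  m_2 = 18*1 - 9 = 9, d_2 = (99 - 9^2)/18 = 18/18 = 1, a_2 = floor((9 + 9)/1) = 18.
  m_3 = 1*18 - 9 = 9, d_3 = (99 - 9^2)/1 = 18/1 = 18: (m_3, d_3) = (m_1, d_1) = (9, 18), so from here the quotients repeat a_1, a_2; the period length is 2.
So sqrt(99) = [9; (1, 18)] with period length k = 2.
k is even, so the fundamental solution of x^2 - 99y^2 = 1 is (p_{k-1}, q_{k-1}) = (p_1, q_1); compute convergents through index 1.
Convergents (p_i = a_i*p_{i-1} + p_{i-2}, q_i = a_i*q_{i-1} + q_{i-2} with p_{-2}=0, p_{-1}=1, q_{-2}=1, q_{-1}=0):
  i=0: a_0=9, p_0 = 9*1 + 0 = 9, q_0 = 9*0 + 1 = 1.
  i=1: a_1=1, p_1 = 1*9 + 1 = 10, q_1 = 1*1 + 0 = 1.
Check: 10^2 - 99*1^2 = 100 - 99 = 1, so (x, y) = (10, 1) solves the equation, and by the theorem it is the least positive solution.

(x, y) = (10, 1)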